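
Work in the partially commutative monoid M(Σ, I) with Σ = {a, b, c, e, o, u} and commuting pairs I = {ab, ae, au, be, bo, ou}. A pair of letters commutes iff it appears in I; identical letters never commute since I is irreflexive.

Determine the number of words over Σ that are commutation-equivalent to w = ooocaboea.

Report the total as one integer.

#0=o has no predecessor
#1=o depends on [0:o]
#2=o depends on [1:o]
#3=c depends on [2:o]
#4=a depends on [3:c]
#5=b depends on [3:c]
#6=o depends on [4:a]
#7=e depends on [6:o]
#8=a depends on [6:o]
sources: [0:o]
N(rest) = Σ N(rest − s) over sources s of rest; N(one piece) = 1:
  size 1 → [5]=1  [7]=1  [8]=1
  size 2 → [5,7]=2  [5,8]=2  [7,8]=2
  size 3 → [5,7,8]=6  [6,7,8]=2
  size 4 → [4,6,7,8]=2  [5,6,7,8]=8
  size 5 → [4,5,6,7,8]=10
  size 6 → [3,4,5,6,7,8]=10
  size 7 → [2,3,4,5,6,7,8]=10
  first=0(o) contributes 10

10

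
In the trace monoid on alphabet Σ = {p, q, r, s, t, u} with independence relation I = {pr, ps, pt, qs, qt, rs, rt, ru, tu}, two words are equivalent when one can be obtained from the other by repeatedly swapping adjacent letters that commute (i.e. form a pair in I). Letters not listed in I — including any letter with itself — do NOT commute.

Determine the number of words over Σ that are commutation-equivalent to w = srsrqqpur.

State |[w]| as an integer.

0(s) covers ∅
1(r) covers ∅
2(s) covers 0:s
3(r) covers 1:r
4(q) covers 3:r
5(q) covers 4:q
6(p) covers 5:q
7(u) covers 2:s, 6:p
8(r) covers 5:q
floor of heap: 0:s, 1:r
completions by unplaced set U, small U first (add the entries for U minus each lowest piece of U):
  |U|=1: {7}:1  {8}:1
  |U|=2: {2,7}:1  {6,7}:1  {7,8}:2
  |U|=3: {0,2,7}:1  {2,6,7}:2  {2,7,8}:3  {6,7,8}:3
  |U|=4: {0,2,6,7}:3  {0,2,7,8}:4  {2,6,7,8}:8  {5,6,7,8}:3
  |U|=5: {0,2,6,7,8}:15  {2,5,6,7,8}:11  {4,5,6,7,8}:3
  |U|=6: {0,2,5,6,7,8}:26  {2,4,5,6,7,8}:14  {3,4,5,6,7,8}:3
  |U|=7: {0,2,4,5,6,7,8}:40  {1,3,4,5,6,7,8}:3  {2,3,4,5,6,7,8}:17
  start at 0(s): 20
  start at 1(r): 57
sum over floor = 77

77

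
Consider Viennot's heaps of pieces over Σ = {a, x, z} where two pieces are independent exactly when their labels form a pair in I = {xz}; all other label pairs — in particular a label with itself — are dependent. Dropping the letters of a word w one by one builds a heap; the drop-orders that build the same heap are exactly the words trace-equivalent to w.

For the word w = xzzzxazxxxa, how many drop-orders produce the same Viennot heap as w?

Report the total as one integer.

#0=x has no predecessor
#1=z has no predecessor
#2=z depends on [1:z]
#3=z depends on [2:z]
#4=x depends on [0:x]
#5=a depends on [3:z, 4:x]
#6=z depends on [5:a]
#7=x depends on [5:a]
#8=x depends on [7:x]
#9=x depends on [8:x]
#10=a depends on [6:z, 9:x]
sources: [0:x, 1:z]
N(rest) = Σ N(rest − s) over sources s of rest; N(one piece) = 1:
  size 1 → [10]=1
  size 2 → [6,10]=1  [9,10]=1
  size 3 → [6,9,10]=2  [8,9,10]=1
  size 4 → [6,8,9,10]=3  [7,8,9,10]=1
  size 5 → [6,7,8,9,10]=4
  size 6 → [5,6,7,8,9,10]=4
  size 7 → [3,5,6,7,8,9,10]=4  [4,5,6,7,8,9,10]=4
  size 8 → [0,4,5,6,7,8,9,10]=4  [2,3,5,6,7,8,9,10]=4  [3,4,5,6,7,8,9,10]=8
  size 9 → [0,3,4,5,6,7,8,9,10]=12  [1,2,3,5,6,7,8,9,10]=4  [2,3,4,5,6,7,8,9,10]=12
  first=0(x) contributes 16
  first=1(z) contributes 24
|[w]| = 40

40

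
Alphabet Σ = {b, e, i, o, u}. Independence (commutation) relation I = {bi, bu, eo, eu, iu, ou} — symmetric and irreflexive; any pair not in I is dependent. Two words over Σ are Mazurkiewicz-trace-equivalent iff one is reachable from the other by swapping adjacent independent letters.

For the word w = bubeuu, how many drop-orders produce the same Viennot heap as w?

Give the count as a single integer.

20

0(b) covers ∅
1(u) covers ∅
2(b) covers 0:b
3(e) covers 2:b
4(u) covers 1:u
5(u) covers 4:u
floor of heap: 0:b, 1:u
completions by unplaced set U, small U first (add the entries for U minus each lowest piece of U):
  |U|=1: {3}:1  {5}:1
  |U|=2: {2,3}:1  {3,5}:2  {4,5}:1
  |U|=3: {0,2,3}:1  {1,4,5}:1  {2,3,5}:3  {3,4,5}:3
  |U|=4: {0,2,3,5}:4  {1,3,4,5}:4  {2,3,4,5}:6
  start at 0(b): 10
  start at 1(u): 10
sum over floor = 20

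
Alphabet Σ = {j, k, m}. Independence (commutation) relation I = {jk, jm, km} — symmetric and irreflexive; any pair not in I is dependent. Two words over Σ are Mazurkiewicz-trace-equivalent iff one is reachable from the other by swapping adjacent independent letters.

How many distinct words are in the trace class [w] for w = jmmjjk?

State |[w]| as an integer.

drop 0:j onto floor
drop 1:m onto floor
drop 2:m onto {1:m}
drop 3:j onto {0:j}
drop 4:j onto {3:j}
drop 5:k onto floor
ground layer = {0:j, 1:m, 5:k}
drop-orders for the pieces not yet dropped (sum over which currently-grounded one goes next):
  1 to go: {2} 1  {4} 1  {5} 1
  2 to go: {1,2} 1  {2,4} 2  {2,5} 2  {3,4} 1  {4,5} 2
  3 to go: {0,3,4} 1  {1,2,4} 3  {1,2,5} 3  {2,3,4} 3  {2,4,5} 6  {3,4,5} 3
  4 to go: {0,2,3,4} 4  {0,3,4,5} 4  {1,2,3,4} 6  {1,2,4,5} 12  {2,3,4,5} 12
  if 0:j drops first: 30 orders
  if 1:m drops first: 20 orders
  if 5:k drops first: 10 orders
heap linearizations: 60

60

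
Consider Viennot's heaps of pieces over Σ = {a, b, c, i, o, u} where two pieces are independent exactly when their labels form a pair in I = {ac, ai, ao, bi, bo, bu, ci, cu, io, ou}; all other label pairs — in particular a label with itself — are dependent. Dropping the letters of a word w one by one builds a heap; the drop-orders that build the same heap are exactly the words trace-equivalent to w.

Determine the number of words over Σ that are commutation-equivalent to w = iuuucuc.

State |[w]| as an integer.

21

piece 0:i — minimal
piece 1:u rests on {0:i}
piece 2:u rests on {1:u}
piece 3:u rests on {2:u}
piece 4:c — minimal
piece 5:u rests on {3:u}
piece 6:c rests on {4:c}
minimal pieces: {0:i, 4:c}
ways to finish when only these pieces remain (= sum over removing one remaining piece with nothing left below it):
  1 left: {5}→1  {6}→1
  2 left: {3,5}→1  {4,6}→1  {5,6}→2
  3 left: {2,3,5}→1  {3,5,6}→3  {4,5,6}→3
  4 left: {1,2,3,5}→1  {2,3,5,6}→4  {3,4,5,6}→6
  5 left: {0,1,2,3,5}→1  {1,2,3,5,6}→5  {2,3,4,5,6}→10
  placing 0:i first → 15 extensions
  placing 4:c first → 6 extensions
total linear extensions = 21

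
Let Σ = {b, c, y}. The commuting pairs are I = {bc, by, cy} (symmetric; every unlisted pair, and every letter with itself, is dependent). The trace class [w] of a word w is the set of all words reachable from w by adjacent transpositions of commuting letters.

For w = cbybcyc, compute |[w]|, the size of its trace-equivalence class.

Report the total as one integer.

210

drop 0:c onto floor
drop 1:b onto floor
drop 2:y onto floor
drop 3:b onto {1:b}
drop 4:c onto {0:c}
drop 5:y onto {2:y}
drop 6:c onto {4:c}
ground layer = {0:c, 1:b, 2:y}
drop-orders for the pieces not yet dropped (sum over which currently-grounded one goes next):
  1 to go: {3} 1  {5} 1  {6} 1
  2 to go: {1,3} 1  {2,5} 1  {3,5} 2  {3,6} 2  {4,6} 1  {5,6} 2
  3 to go: {0,4,6} 1  {1,3,5} 3  {1,3,6} 3  {2,3,5} 3  {2,5,6} 3  {3,4,6} 3  {3,5,6} 6  {4,5,6} 3
  4 to go: {0,3,4,6} 4  {0,4,5,6} 4  {1,2,3,5} 6  {1,3,4,6} 6  {1,3,5,6} 12  {2,3,5,6} 12  {2,4,5,6} 6  {3,4,5,6} 12
  5 to go: {0,1,3,4,6} 10  {0,2,4,5,6} 10  {0,3,4,5,6} 20  {1,2,3,5,6} 30  {1,3,4,5,6} 30  {2,3,4,5,6} 30
  if 0:c drops first: 90 orders
  if 1:b drops first: 60 orders
  if 2:y drops first: 60 orders
heap linearizations: 210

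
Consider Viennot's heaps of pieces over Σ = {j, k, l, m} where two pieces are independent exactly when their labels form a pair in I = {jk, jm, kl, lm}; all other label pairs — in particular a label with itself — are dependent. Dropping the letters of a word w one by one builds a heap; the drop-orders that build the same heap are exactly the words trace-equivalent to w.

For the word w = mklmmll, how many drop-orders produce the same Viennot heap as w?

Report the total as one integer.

0(m) covers ∅
1(k) covers 0:m
2(l) covers ∅
3(m) covers 1:k
4(m) covers 3:m
5(l) covers 2:l
6(l) covers 5:l
floor of heap: 0:m, 2:l
completions by unplaced set U, small U first (add the entries for U minus each lowest piece of U):
  |U|=1: {4}:1  {6}:1
  |U|=2: {3,4}:1  {4,6}:2  {5,6}:1
  |U|=3: {1,3,4}:1  {2,5,6}:1  {3,4,6}:3  {4,5,6}:3
  |U|=4: {0,1,3,4}:1  {1,3,4,6}:4  {2,4,5,6}:4  {3,4,5,6}:6
  |U|=5: {0,1,3,4,6}:5  {1,3,4,5,6}:10  {2,3,4,5,6}:10
  start at 0(m): 20
  start at 2(l): 15
sum over floor = 35

35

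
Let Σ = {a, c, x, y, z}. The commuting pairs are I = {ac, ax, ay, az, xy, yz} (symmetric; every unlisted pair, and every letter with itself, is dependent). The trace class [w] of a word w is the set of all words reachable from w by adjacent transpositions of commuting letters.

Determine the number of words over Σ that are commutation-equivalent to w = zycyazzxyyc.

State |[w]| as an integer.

440

0(z) covers ∅
1(y) covers ∅
2(c) covers 0:z, 1:y
3(y) covers 2:c
4(a) covers ∅
5(z) covers 2:c
6(z) covers 5:z
7(x) covers 6:z
8(y) covers 3:y
9(y) covers 8:y
10(c) covers 7:x, 9:y
floor of heap: 0:z, 1:y, 4:a
completions by unplaced set U, small U first (add the entries for U minus each lowest piece of U):
  |U|=1: {4}:1  {10}:1
  |U|=2: {4,10}:2  {7,10}:1  {9,10}:1
  |U|=3: {4,7,10}:3  {4,9,10}:3  {6,7,10}:1  {7,9,10}:2  {8,9,10}:1
  |U|=4: {3,8,9,10}:1  {4,6,7,10}:4  {4,7,9,10}:8  {4,8,9,10}:4  {5,6,7,10}:1  {6,7,9,10}:3  {7,8,9,10}:3
  |U|=5: {3,4,8,9,10}:5  {3,7,8,9,10}:4  {4,5,6,7,10}:5  {4,6,7,9,10}:15  {4,7,8,9,10}:15  {5,6,7,9,10}:4  {6,7,8,9,10}:6
  |U|=6: {3,4,7,8,9,10}:24  {3,6,7,8,9,10}:10  {4,5,6,7,9,10}:24  {4,6,7,8,9,10}:36  {5,6,7,8,9,10}:10
  |U|=7: {3,4,6,7,8,9,10}:70  {3,5,6,7,8,9,10}:20  {4,5,6,7,8,9,10}:70
  |U|=8: {2,3,5,6,7,8,9,10}:20  {3,4,5,6,7,8,9,10}:160
  |U|=9: {0,2,3,5,6,7,8,9,10}:20  {1,2,3,5,6,7,8,9,10}:20  {2,3,4,5,6,7,8,9,10}:180
  start at 0(z): 200
  start at 1(y): 200
  start at 4(a): 40
sum over floor = 440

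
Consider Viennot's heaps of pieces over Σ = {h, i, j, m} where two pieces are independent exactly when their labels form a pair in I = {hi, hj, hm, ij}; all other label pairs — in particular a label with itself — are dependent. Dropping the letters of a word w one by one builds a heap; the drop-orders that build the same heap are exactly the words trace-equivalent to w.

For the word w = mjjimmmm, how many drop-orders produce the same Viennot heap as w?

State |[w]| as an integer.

3

drop 0:m onto floor
drop 1:j onto {0:m}
drop 2:j onto {1:j}
drop 3:i onto {0:m}
drop 4:m onto {2:j, 3:i}
drop 5:m onto {4:m}
drop 6:m onto {5:m}
drop 7:m onto {6:m}
ground layer = {0:m}
drop-orders for the pieces not yet dropped (sum over which currently-grounded one goes next):
  1 to go: {7} 1
  2 to go: {6,7} 1
  3 to go: {5,6,7} 1
  4 to go: {4,5,6,7} 1
  5 to go: {2,4,5,6,7} 1  {3,4,5,6,7} 1
  6 to go: {1,2,4,5,6,7} 1  {2,3,4,5,6,7} 2
  if 0:m drops first: 3 orders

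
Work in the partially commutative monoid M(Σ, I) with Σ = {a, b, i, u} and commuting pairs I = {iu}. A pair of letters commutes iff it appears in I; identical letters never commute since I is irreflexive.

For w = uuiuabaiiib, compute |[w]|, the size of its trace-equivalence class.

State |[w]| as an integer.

4

0(u) covers ∅
1(u) covers 0:u
2(i) covers ∅
3(u) covers 1:u
4(a) covers 2:i, 3:u
5(b) covers 4:a
6(a) covers 5:b
7(i) covers 6:a
8(i) covers 7:i
9(i) covers 8:i
10(b) covers 9:i
floor of heap: 0:u, 2:i
completions by unplaced set U, small U first (add the entries for U minus each lowest piece of U):
  |U|=1: {10}:1
  |U|=2: {9,10}:1
  |U|=3: {8,9,10}:1
  |U|=4: {7,8,9,10}:1
  |U|=5: {6,7,8,9,10}:1
  |U|=6: {5,6,7,8,9,10}:1
  |U|=7: {4,5,6,7,8,9,10}:1
  |U|=8: {2,4,5,6,7,8,9,10}:1  {3,4,5,6,7,8,9,10}:1
  |U|=9: {1,3,4,5,6,7,8,9,10}:1  {2,3,4,5,6,7,8,9,10}:2
  start at 0(u): 3
  start at 2(i): 1
sum over floor = 4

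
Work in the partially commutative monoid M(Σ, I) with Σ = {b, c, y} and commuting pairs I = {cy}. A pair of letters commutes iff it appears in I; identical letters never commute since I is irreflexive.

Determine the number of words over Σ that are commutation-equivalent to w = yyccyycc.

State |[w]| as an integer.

70

drop 0:y onto floor
drop 1:y onto {0:y}
drop 2:c onto floor
drop 3:c onto {2:c}
drop 4:y onto {1:y}
drop 5:y onto {4:y}
drop 6:c onto {3:c}
drop 7:c onto {6:c}
ground layer = {0:y, 2:c}
drop-orders for the pieces not yet dropped (sum over which currently-grounded one goes next):
  1 to go: {5} 1  {7} 1
  2 to go: {4,5} 1  {5,7} 2  {6,7} 1
  3 to go: {1,4,5} 1  {3,6,7} 1  {4,5,7} 3  {5,6,7} 3
  4 to go: {0,1,4,5} 1  {1,4,5,7} 4  {2,3,6,7} 1  {3,5,6,7} 4  {4,5,6,7} 6
  5 to go: {0,1,4,5,7} 5  {1,4,5,6,7} 10  {2,3,5,6,7} 5  {3,4,5,6,7} 10
  6 to go: {0,1,4,5,6,7} 15  {1,3,4,5,6,7} 20  {2,3,4,5,6,7} 15
  if 0:y drops first: 35 orders
  if 2:c drops first: 35 orders
heap linearizations: 70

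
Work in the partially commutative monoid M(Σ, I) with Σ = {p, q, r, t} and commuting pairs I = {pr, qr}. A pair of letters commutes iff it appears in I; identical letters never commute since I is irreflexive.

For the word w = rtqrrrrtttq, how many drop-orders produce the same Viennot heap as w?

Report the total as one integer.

0(r) covers ∅
1(t) covers 0:r
2(q) covers 1:t
3(r) covers 1:t
4(r) covers 3:r
5(r) covers 4:r
6(r) covers 5:r
7(t) covers 2:q, 6:r
8(t) covers 7:t
9(t) covers 8:t
10(q) covers 9:t
floor of heap: 0:r
completions by unplaced set U, small U first (add the entries for U minus each lowest piece of U):
  |U|=1: {10}:1
  |U|=2: {9,10}:1
  |U|=3: {8,9,10}:1
  |U|=4: {7,8,9,10}:1
  |U|=5: {2,7,8,9,10}:1  {6,7,8,9,10}:1
  |U|=6: {2,6,7,8,9,10}:2  {5,6,7,8,9,10}:1
  |U|=7: {2,5,6,7,8,9,10}:3  {4,5,6,7,8,9,10}:1
  |U|=8: {2,4,5,6,7,8,9,10}:4  {3,4,5,6,7,8,9,10}:1
  |U|=9: {2,3,4,5,6,7,8,9,10}:5
  start at 0(r): 5

5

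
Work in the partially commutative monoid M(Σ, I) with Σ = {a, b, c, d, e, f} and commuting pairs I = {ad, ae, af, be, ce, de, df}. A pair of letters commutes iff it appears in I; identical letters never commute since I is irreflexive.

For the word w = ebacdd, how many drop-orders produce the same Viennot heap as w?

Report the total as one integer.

6

#0=e has no predecessor
#1=b has no predecessor
#2=a depends on [1:b]
#3=c depends on [2:a]
#4=d depends on [3:c]
#5=d depends on [4:d]
sources: [0:e, 1:b]
N(rest) = Σ N(rest − s) over sources s of rest; N(one piece) = 1:
  size 1 → [0]=1  [5]=1
  size 2 → [0,5]=2  [4,5]=1
  size 3 → [0,4,5]=3  [3,4,5]=1
  size 4 → [0,3,4,5]=4  [2,3,4,5]=1
  first=0(e) contributes 1
  first=1(b) contributes 5
|[w]| = 6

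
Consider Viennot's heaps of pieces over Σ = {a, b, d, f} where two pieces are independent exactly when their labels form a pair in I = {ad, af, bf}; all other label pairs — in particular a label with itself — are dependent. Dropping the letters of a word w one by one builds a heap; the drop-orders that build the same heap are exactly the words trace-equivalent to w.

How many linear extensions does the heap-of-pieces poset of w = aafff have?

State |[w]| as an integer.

10

piece 0:a — minimal
piece 1:a rests on {0:a}
piece 2:f — minimal
piece 3:f rests on {2:f}
piece 4:f rests on {3:f}
minimal pieces: {0:a, 2:f}
ways to finish when only these pieces remain (= sum over removing one remaining piece with nothing left below it):
  1 left: {1}→1  {4}→1
  2 left: {0,1}→1  {1,4}→2  {3,4}→1
  3 left: {0,1,4}→3  {1,3,4}→3  {2,3,4}→1
  placing 0:a first → 4 extensions
  placing 2:f first → 6 extensions
total linear extensions = 10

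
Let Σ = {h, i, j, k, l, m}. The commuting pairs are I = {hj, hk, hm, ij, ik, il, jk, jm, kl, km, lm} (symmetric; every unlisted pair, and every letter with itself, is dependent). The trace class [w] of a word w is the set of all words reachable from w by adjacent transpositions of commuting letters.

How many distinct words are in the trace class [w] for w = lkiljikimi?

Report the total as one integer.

piece 0:l — minimal
piece 1:k — minimal
piece 2:i — minimal
piece 3:l rests on {0:l}
piece 4:j rests on {3:l}
piece 5:i rests on {2:i}
piece 6:k rests on {1:k}
piece 7:i rests on {5:i}
piece 8:m rests on {7:i}
piece 9:i rests on {8:m}
minimal pieces: {0:l, 1:k, 2:i}
ways to finish when only these pieces remain (= sum over removing one remaining piece with nothing left below it):
  1 left: {4}→1  {6}→1  {9}→1
  2 left: {1,6}→1  {3,4}→1  {4,6}→2  {4,9}→2  {6,9}→2  {8,9}→1
  3 left: {0,3,4}→1  {1,4,6}→3  {1,6,9}→3  {3,4,6}→3  {3,4,9}→3  {4,6,9}→6  {4,8,9}→3  {6,8,9}→3  {7,8,9}→1
  4 left: {0,3,4,6}→4  {0,3,4,9}→4  {1,3,4,6}→6  {1,4,6,9}→12  {1,6,8,9}→6  {3,4,6,9}→12  {3,4,8,9}→6  {4,6,8,9}→12  {4,7,8,9}→4  {5,7,8,9}→1  {6,7,8,9}→4
  5 left: {0,1,3,4,6}→10  {0,3,4,6,9}→20  {0,3,4,8,9}→10  {1,3,4,6,9}→30  {1,4,6,8,9}→30  {1,6,7,8,9}→10  {2,5,7,8,9}→1  {3,4,6,8,9}→30  {3,4,7,8,9}→10  {4,5,7,8,9}→5  {4,6,7,8,9}→20  {5,6,7,8,9}→5
  6 left: {0,1,3,4,6,9}→60  {0,3,4,6,8,9}→60  {0,3,4,7,8,9}→20  {1,3,4,6,8,9}→90  {1,4,6,7,8,9}→60  {1,5,6,7,8,9}→15  {2,4,5,7,8,9}→6  {2,5,6,7,8,9}→6  {3,4,5,7,8,9}→15  {3,4,6,7,8,9}→60  {4,5,6,7,8,9}→30
  7 left: {0,1,3,4,6,8,9}→210  {0,3,4,5,7,8,9}→35  {0,3,4,6,7,8,9}→140  {1,2,5,6,7,8,9}→21  {1,3,4,6,7,8,9}→210  {1,4,5,6,7,8,9}→105  {2,3,4,5,7,8,9}→21  {2,4,5,6,7,8,9}→42  {3,4,5,6,7,8,9}→105
  8 left: {0,1,3,4,6,7,8,9}→560  {0,2,3,4,5,7,8,9}→56  {0,3,4,5,6,7,8,9}→280  {1,2,4,5,6,7,8,9}→168  {1,3,4,5,6,7,8,9}→420  {2,3,4,5,6,7,8,9}→168
  placing 0:l first → 756 extensions
  placing 1:k first → 504 extensions
  placing 2:i first → 1260 extensions
total linear extensions = 2520

2520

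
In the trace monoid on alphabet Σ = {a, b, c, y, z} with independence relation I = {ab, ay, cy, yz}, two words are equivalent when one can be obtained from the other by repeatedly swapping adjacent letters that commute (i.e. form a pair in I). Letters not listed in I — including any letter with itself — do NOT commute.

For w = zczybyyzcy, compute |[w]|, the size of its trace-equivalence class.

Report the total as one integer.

40

drop 0:z onto floor
drop 1:c onto {0:z}
drop 2:z onto {1:c}
drop 3:y onto floor
drop 4:b onto {2:z, 3:y}
drop 5:y onto {4:b}
drop 6:y onto {5:y}
drop 7:z onto {4:b}
drop 8:c onto {7:z}
drop 9:y onto {6:y}
ground layer = {0:z, 3:y}
drop-orders for the pieces not yet dropped (sum over which currently-grounded one goes next):
  1 to go: {8} 1  {9} 1
  2 to go: {6,9} 1  {7,8} 1  {8,9} 2
  3 to go: {5,6,9} 1  {6,8,9} 3  {7,8,9} 3
  4 to go: {5,6,8,9} 4  {6,7,8,9} 6
  5 to go: {5,6,7,8,9} 10
  6 to go: {4,5,6,7,8,9} 10
  7 to go: {2,4,5,6,7,8,9} 10  {3,4,5,6,7,8,9} 10
  8 to go: {1,2,4,5,6,7,8,9} 10  {2,3,4,5,6,7,8,9} 20
  if 0:z drops first: 30 orders
  if 3:y drops first: 10 orders
heap linearizations: 40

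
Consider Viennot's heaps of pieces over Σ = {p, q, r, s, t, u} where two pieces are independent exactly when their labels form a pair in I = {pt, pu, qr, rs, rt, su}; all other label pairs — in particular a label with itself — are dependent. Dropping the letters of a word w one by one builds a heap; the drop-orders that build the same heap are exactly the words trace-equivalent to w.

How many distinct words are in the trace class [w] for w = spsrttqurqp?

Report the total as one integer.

10

#0=s has no predecessor
#1=p depends on [0:s]
#2=s depends on [1:p]
#3=r depends on [1:p]
#4=t depends on [2:s]
#5=t depends on [4:t]
#6=q depends on [5:t]
#7=u depends on [3:r, 6:q]
#8=r depends on [7:u]
#9=q depends on [7:u]
#10=p depends on [8:r, 9:q]
sources: [0:s]
N(rest) = Σ N(rest − s) over sources s of rest; N(one piece) = 1:
  size 1 → [10]=1
  size 2 → [8,10]=1  [9,10]=1
  size 3 → [8,9,10]=2
  size 4 → [7,8,9,10]=2
  size 5 → [3,7,8,9,10]=2  [6,7,8,9,10]=2
  size 6 → [3,6,7,8,9,10]=4  [5,6,7,8,9,10]=2
  size 7 → [3,5,6,7,8,9,10]=6  [4,5,6,7,8,9,10]=2
  size 8 → [2,4,5,6,7,8,9,10]=2  [3,4,5,6,7,8,9,10]=8
  size 9 → [2,3,4,5,6,7,8,9,10]=10
  first=0(s) contributes 10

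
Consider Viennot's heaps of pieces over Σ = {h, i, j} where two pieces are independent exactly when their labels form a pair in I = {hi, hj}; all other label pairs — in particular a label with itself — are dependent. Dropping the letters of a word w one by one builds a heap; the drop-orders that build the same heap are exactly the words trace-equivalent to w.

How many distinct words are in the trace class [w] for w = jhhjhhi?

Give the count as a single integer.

35

#0=j has no predecessor
#1=h has no predecessor
#2=h depends on [1:h]
#3=j depends on [0:j]
#4=h depends on [2:h]
#5=h depends on [4:h]
#6=i depends on [3:j]
sources: [0:j, 1:h]
N(rest) = Σ N(rest − s) over sources s of rest; N(one piece) = 1:
  size 1 → [5]=1  [6]=1
  size 2 → [3,6]=1  [4,5]=1  [5,6]=2
  size 3 → [0,3,6]=1  [2,4,5]=1  [3,5,6]=3  [4,5,6]=3
  size 4 → [0,3,5,6]=4  [1,2,4,5]=1  [2,4,5,6]=4  [3,4,5,6]=6
  size 5 → [0,3,4,5,6]=10  [1,2,4,5,6]=5  [2,3,4,5,6]=10
  first=0(j) contributes 15
  first=1(h) contributes 20
|[w]| = 35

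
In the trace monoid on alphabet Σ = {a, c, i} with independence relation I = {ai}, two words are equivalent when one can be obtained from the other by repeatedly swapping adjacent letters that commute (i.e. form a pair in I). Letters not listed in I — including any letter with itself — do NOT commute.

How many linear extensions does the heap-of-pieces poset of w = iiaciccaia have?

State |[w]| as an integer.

9

piece 0:i — minimal
piece 1:i rests on {0:i}
piece 2:a — minimal
piece 3:c rests on {1:i, 2:a}
piece 4:i rests on {3:c}
piece 5:c rests on {4:i}
piece 6:c rests on {5:c}
piece 7:a rests on {6:c}
piece 8:i rests on {6:c}
piece 9:a rests on {7:a}
minimal pieces: {0:i, 2:a}
ways to finish when only these pieces remain (= sum over removing one remaining piece with nothing left below it):
  1 left: {8}→1  {9}→1
  2 left: {7,9}→1  {8,9}→2
  3 left: {7,8,9}→3
  4 left: {6,7,8,9}→3
  5 left: {5,6,7,8,9}→3
  6 left: {4,5,6,7,8,9}→3
  7 left: {3,4,5,6,7,8,9}→3
  8 left: {1,3,4,5,6,7,8,9}→3  {2,3,4,5,6,7,8,9}→3
  placing 0:i first → 6 extensions
  placing 2:a first → 3 extensions
total linear extensions = 9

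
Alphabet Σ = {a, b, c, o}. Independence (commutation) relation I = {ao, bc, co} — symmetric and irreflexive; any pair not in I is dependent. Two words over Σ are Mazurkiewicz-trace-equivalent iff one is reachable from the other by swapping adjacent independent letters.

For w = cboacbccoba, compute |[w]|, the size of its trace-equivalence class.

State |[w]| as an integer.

130

#0=c has no predecessor
#1=b has no predecessor
#2=o depends on [1:b]
#3=a depends on [0:c, 1:b]
#4=c depends on [3:a]
#5=b depends on [2:o, 3:a]
#6=c depends on [4:c]
#7=c depends on [6:c]
#8=o depends on [5:b]
#9=b depends on [8:o]
#10=a depends on [7:c, 9:b]
sources: [0:c, 1:b]
N(rest) = Σ N(rest − s) over sources s of rest; N(one piece) = 1:
  size 1 → [10]=1
  size 2 → [7,10]=1  [9,10]=1
  size 3 → [6,7,10]=1  [7,9,10]=2  [8,9,10]=1
  size 4 → [4,6,7,10]=1  [5,8,9,10]=1  [6,7,9,10]=3  [7,8,9,10]=3
  size 5 → [2,5,8,9,10]=1  [4,6,7,9,10]=4  [5,7,8,9,10]=4  [6,7,8,9,10]=6
  size 6 → [2,5,7,8,9,10]=5  [4,6,7,8,9,10]=10  [5,6,7,8,9,10]=10
  size 7 → [2,5,6,7,8,9,10]=15  [4,5,6,7,8,9,10]=20
  size 8 → [2,4,5,6,7,8,9,10]=35  [3,4,5,6,7,8,9,10]=20
  size 9 → [0,3,4,5,6,7,8,9,10]=20  [2,3,4,5,6,7,8,9,10]=55
  first=0(c) contributes 55
  first=1(b) contributes 75
|[w]| = 130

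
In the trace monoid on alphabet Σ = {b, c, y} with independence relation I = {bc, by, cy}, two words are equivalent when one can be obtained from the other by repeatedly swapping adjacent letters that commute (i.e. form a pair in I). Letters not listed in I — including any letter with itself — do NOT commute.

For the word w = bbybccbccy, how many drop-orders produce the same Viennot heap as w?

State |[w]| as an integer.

piece 0:b — minimal
piece 1:b rests on {0:b}
piece 2:y — minimal
piece 3:b rests on {1:b}
piece 4:c — minimal
piece 5:c rests on {4:c}
piece 6:b rests on {3:b}
piece 7:c rests on {5:c}
piece 8:c rests on {7:c}
piece 9:y rests on {2:y}
minimal pieces: {0:b, 2:y, 4:c}
ways to finish when only these pieces remain (= sum over removing one remaining piece with nothing left below it):
  1 left: {6}→1  {8}→1  {9}→1
  2 left: {2,9}→1  {3,6}→1  {6,8}→2  {6,9}→2  {7,8}→1  {8,9}→2
  3 left: {1,3,6}→1  {2,6,9}→3  {2,8,9}→3  {3,6,8}→3  {3,6,9}→3  {5,7,8}→1  {6,7,8}→3  {6,8,9}→6  {7,8,9}→3
  4 left: {0,1,3,6}→1  {1,3,6,8}→4  {1,3,6,9}→4  {2,3,6,9}→6  {2,6,8,9}→12  {2,7,8,9}→6  {3,6,7,8}→6  {3,6,8,9}→12  {4,5,7,8}→1  {5,6,7,8}→4  {5,7,8,9}→4  {6,7,8,9}→12
  5 left: {0,1,3,6,8}→5  {0,1,3,6,9}→5  {1,2,3,6,9}→10  {1,3,6,7,8}→10  {1,3,6,8,9}→20  {2,3,6,8,9}→30  {2,5,7,8,9}→10  {2,6,7,8,9}→30  {3,5,6,7,8}→10  {3,6,7,8,9}→30  {4,5,6,7,8}→5  {4,5,7,8,9}→5  {5,6,7,8,9}→20
  6 left: {0,1,2,3,6,9}→15  {0,1,3,6,7,8}→15  {0,1,3,6,8,9}→30  {1,2,3,6,8,9}→60  {1,3,5,6,7,8}→20  {1,3,6,7,8,9}→60  {2,3,6,7,8,9}→90  {2,4,5,7,8,9}→15  {2,5,6,7,8,9}→60  {3,4,5,6,7,8}→15  {3,5,6,7,8,9}→60  {4,5,6,7,8,9}→30
  7 left: {0,1,2,3,6,8,9}→105  {0,1,3,5,6,7,8}→35  {0,1,3,6,7,8,9}→105  {1,2,3,6,7,8,9}→210  {1,3,4,5,6,7,8}→35  {1,3,5,6,7,8,9}→140  {2,3,5,6,7,8,9}→210  {2,4,5,6,7,8,9}→105  {3,4,5,6,7,8,9}→105
  8 left: {0,1,2,3,6,7,8,9}→420  {0,1,3,4,5,6,7,8}→70  {0,1,3,5,6,7,8,9}→280  {1,2,3,5,6,7,8,9}→560  {1,3,4,5,6,7,8,9}→280  {2,3,4,5,6,7,8,9}→420
  placing 0:b first → 1260 extensions
  placing 2:y first → 630 extensions
  placing 4:c first → 1260 extensions
total linear extensions = 3150

3150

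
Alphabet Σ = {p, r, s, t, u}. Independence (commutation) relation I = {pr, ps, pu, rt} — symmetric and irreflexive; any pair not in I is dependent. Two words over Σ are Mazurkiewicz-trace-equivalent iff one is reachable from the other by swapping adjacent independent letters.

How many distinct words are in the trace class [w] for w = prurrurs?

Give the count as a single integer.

drop 0:p onto floor
drop 1:r onto floor
drop 2:u onto {1:r}
drop 3:r onto {2:u}
drop 4:r onto {3:r}
drop 5:u onto {4:r}
drop 6:r onto {5:u}
drop 7:s onto {6:r}
ground layer = {0:p, 1:r}
drop-orders for the pieces not yet dropped (sum over which currently-grounded one goes next):
  1 to go: {0} 1  {7} 1
  2 to go: {0,7} 2  {6,7} 1
  3 to go: {0,6,7} 3  {5,6,7} 1
  4 to go: {0,5,6,7} 4  {4,5,6,7} 1
  5 to go: {0,4,5,6,7} 5  {3,4,5,6,7} 1
  6 to go: {0,3,4,5,6,7} 6  {2,3,4,5,6,7} 1
  if 0:p drops first: 1 orders
  if 1:r drops first: 7 orders
heap linearizations: 8

8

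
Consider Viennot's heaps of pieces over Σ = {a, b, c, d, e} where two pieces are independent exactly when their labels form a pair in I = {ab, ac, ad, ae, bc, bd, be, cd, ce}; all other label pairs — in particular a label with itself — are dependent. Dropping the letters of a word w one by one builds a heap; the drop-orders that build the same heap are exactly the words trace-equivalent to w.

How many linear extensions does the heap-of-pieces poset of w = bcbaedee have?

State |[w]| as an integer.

840

piece 0:b — minimal
piece 1:c — minimal
piece 2:b rests on {0:b}
piece 3:a — minimal
piece 4:e — minimal
piece 5:d rests on {4:e}
piece 6:e rests on {5:d}
piece 7:e rests on {6:e}
minimal pieces: {0:b, 1:c, 3:a, 4:e}
ways to finish when only these pieces remain (= sum over removing one remaining piece with nothing left below it):
  1 left: {1}→1  {2}→1  {3}→1  {7}→1
  2 left: {0,2}→1  {1,2}→2  {1,3}→2  {1,7}→2  {2,3}→2  {2,7}→2  {3,7}→2  {6,7}→1
  3 left: {0,1,2}→3  {0,2,3}→3  {0,2,7}→3  {1,2,3}→6  {1,2,7}→6  {1,3,7}→6  {1,6,7}→3  {2,3,7}→6  {2,6,7}→3  {3,6,7}→3  {5,6,7}→1
  4 left: {0,1,2,3}→12  {0,1,2,7}→12  {0,2,3,7}→12  {0,2,6,7}→6  {1,2,3,7}→24  {1,2,6,7}→12  {1,3,6,7}→12  {1,5,6,7}→4  {2,3,6,7}→12  {2,5,6,7}→4  {3,5,6,7}→4  {4,5,6,7}→1
  5 left: {0,1,2,3,7}→60  {0,1,2,6,7}→30  {0,2,3,6,7}→30  {0,2,5,6,7}→10  {1,2,3,6,7}→60  {1,2,5,6,7}→20  {1,3,5,6,7}→20  {1,4,5,6,7}→5  {2,3,5,6,7}→20  {2,4,5,6,7}→5  {3,4,5,6,7}→5
  6 left: {0,1,2,3,6,7}→180  {0,1,2,5,6,7}→60  {0,2,3,5,6,7}→60  {0,2,4,5,6,7}→15  {1,2,3,5,6,7}→120  {1,2,4,5,6,7}→30  {1,3,4,5,6,7}→30  {2,3,4,5,6,7}→30
  placing 0:b first → 210 extensions
  placing 1:c first → 105 extensions
  placing 3:a first → 105 extensions
  placing 4:e first → 420 extensions
total linear extensions = 840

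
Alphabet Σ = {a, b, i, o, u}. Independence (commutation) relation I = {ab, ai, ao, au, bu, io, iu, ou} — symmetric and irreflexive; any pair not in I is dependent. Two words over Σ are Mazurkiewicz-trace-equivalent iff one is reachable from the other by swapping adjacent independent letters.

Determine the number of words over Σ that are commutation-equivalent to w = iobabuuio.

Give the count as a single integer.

1008

drop 0:i onto floor
drop 1:o onto floor
drop 2:b onto {0:i, 1:o}
drop 3:a onto floor
drop 4:b onto {2:b}
drop 5:u onto floor
drop 6:u onto {5:u}
drop 7:i onto {4:b}
drop 8:o onto {4:b}
ground layer = {0:i, 1:o, 3:a, 5:u}
drop-orders for the pieces not yet dropped (sum over which currently-grounded one goes next):
  1 to go: {3} 1  {6} 1  {7} 1  {8} 1
  2 to go: {3,6} 2  {3,7} 2  {3,8} 2  {5,6} 1  {6,7} 2  {6,8} 2  {7,8} 2
  3 to go: {3,5,6} 3  {3,6,7} 6  {3,6,8} 6  {3,7,8} 6  {4,7,8} 2  {5,6,7} 3  {5,6,8} 3  {6,7,8} 6
  4 to go: {2,4,7,8} 2  {3,4,7,8} 8  {3,5,6,7} 12  {3,5,6,8} 12  {3,6,7,8} 24  {4,6,7,8} 8  {5,6,7,8} 12
  5 to go: {0,2,4,7,8} 2  {1,2,4,7,8} 2  {2,3,4,7,8} 10  {2,4,6,7,8} 10  {3,4,6,7,8} 40  {3,5,6,7,8} 60  {4,5,6,7,8} 20
  6 to go: {0,1,2,4,7,8} 4  {0,2,3,4,7,8} 12  {0,2,4,6,7,8} 12  {1,2,3,4,7,8} 12  {1,2,4,6,7,8} 12  {2,3,4,6,7,8} 60  {2,4,5,6,7,8} 30  {3,4,5,6,7,8} 120
  7 to go: {0,1,2,3,4,7,8} 28  {0,1,2,4,6,7,8} 28  {0,2,3,4,6,7,8} 84  {0,2,4,5,6,7,8} 42  {1,2,3,4,6,7,8} 84  {1,2,4,5,6,7,8} 42  {2,3,4,5,6,7,8} 210
  if 0:i drops first: 336 orders
  if 1:o drops first: 336 orders
  if 3:a drops first: 112 orders
  if 5:u drops first: 224 orders
heap linearizations: 1008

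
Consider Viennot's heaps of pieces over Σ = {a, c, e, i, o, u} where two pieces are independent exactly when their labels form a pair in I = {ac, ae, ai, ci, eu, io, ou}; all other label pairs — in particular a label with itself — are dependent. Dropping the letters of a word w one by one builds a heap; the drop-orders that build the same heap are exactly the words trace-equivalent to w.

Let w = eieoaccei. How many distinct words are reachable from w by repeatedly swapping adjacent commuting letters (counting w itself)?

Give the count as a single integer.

#0=e has no predecessor
#1=i depends on [0:e]
#2=e depends on [1:i]
#3=o depends on [2:e]
#4=a depends on [3:o]
#5=c depends on [3:o]
#6=c depends on [5:c]
#7=e depends on [6:c]
#8=i depends on [7:e]
sources: [0:e]
N(rest) = Σ N(rest − s) over sources s of rest; N(one piece) = 1:
  size 1 → [4]=1  [8]=1
  size 2 → [4,8]=2  [7,8]=1
  size 3 → [4,7,8]=3  [6,7,8]=1
  size 4 → [4,6,7,8]=4  [5,6,7,8]=1
  size 5 → [4,5,6,7,8]=5
  size 6 → [3,4,5,6,7,8]=5
  size 7 → [2,3,4,5,6,7,8]=5
  first=0(e) contributes 5

5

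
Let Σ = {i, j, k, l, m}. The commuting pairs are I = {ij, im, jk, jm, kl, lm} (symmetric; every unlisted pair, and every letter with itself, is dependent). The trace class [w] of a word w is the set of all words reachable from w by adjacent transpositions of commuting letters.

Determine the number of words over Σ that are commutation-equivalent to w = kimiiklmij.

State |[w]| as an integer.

piece 0:k — minimal
piece 1:i rests on {0:k}
piece 2:m rests on {0:k}
piece 3:i rests on {1:i}
piece 4:i rests on {3:i}
piece 5:k rests on {2:m, 4:i}
piece 6:l rests on {4:i}
piece 7:m rests on {5:k}
piece 8:i rests on {5:k, 6:l}
piece 9:j rests on {6:l}
minimal pieces: {0:k}
ways to finish when only these pieces remain (= sum over removing one remaining piece with nothing left below it):
  1 left: {7}→1  {8}→1  {9}→1
  2 left: {7,8}→2  {7,9}→2  {8,9}→2
  3 left: {5,7,8}→2  {6,8,9}→2  {7,8,9}→6
  4 left: {2,5,7,8}→2  {5,7,8,9}→8  {6,7,8,9}→8
  5 left: {2,5,7,8,9}→10  {5,6,7,8,9}→16
  6 left: {2,5,6,7,8,9}→26  {4,5,6,7,8,9}→16
  7 left: {2,4,5,6,7,8,9}→42  {3,4,5,6,7,8,9}→16
  8 left: {1,3,4,5,6,7,8,9}→16  {2,3,4,5,6,7,8,9}→58
  placing 0:k first → 74 extensions

74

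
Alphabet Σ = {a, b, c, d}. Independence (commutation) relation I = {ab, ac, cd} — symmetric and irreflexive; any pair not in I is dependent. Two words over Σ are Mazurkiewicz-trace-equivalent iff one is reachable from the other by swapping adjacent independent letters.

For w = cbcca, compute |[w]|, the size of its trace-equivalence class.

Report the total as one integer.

5

drop 0:c onto floor
drop 1:b onto {0:c}
drop 2:c onto {1:b}
drop 3:c onto {2:c}
drop 4:a onto floor
ground layer = {0:c, 4:a}
drop-orders for the pieces not yet dropped (sum over which currently-grounded one goes next):
  1 to go: {3} 1  {4} 1
  2 to go: {2,3} 1  {3,4} 2
  3 to go: {1,2,3} 1  {2,3,4} 3
  if 0:c drops first: 4 orders
  if 4:a drops first: 1 orders
heap linearizations: 5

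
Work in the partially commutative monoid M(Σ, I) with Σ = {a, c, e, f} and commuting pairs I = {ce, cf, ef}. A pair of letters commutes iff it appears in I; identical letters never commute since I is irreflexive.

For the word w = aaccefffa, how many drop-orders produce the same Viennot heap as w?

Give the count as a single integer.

drop 0:a onto floor
drop 1:a onto {0:a}
drop 2:c onto {1:a}
drop 3:c onto {2:c}
drop 4:e onto {1:a}
drop 5:f onto {1:a}
drop 6:f onto {5:f}
drop 7:f onto {6:f}
drop 8:a onto {3:c, 4:e, 7:f}
ground layer = {0:a}
drop-orders for the pieces not yet dropped (sum over which currently-grounded one goes next):
  1 to go: {8} 1
  2 to go: {3,8} 1  {4,8} 1  {7,8} 1
  3 to go: {2,3,8} 1  {3,4,8} 2  {3,7,8} 2  {4,7,8} 2  {6,7,8} 1
  4 to go: {2,3,4,8} 3  {2,3,7,8} 3  {3,4,7,8} 6  {3,6,7,8} 3  {4,6,7,8} 3  {5,6,7,8} 1
  5 to go: {2,3,4,7,8} 12  {2,3,6,7,8} 6  {3,4,6,7,8} 12  {3,5,6,7,8} 4  {4,5,6,7,8} 4
  6 to go: {2,3,4,6,7,8} 30  {2,3,5,6,7,8} 10  {3,4,5,6,7,8} 20
  7 to go: {2,3,4,5,6,7,8} 60
  if 0:a drops first: 60 orders

60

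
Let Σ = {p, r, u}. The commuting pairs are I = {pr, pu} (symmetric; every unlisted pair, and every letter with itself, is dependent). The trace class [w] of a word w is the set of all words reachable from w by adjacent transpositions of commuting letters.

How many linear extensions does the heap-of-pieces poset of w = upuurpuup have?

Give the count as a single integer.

#0=u has no predecessor
#1=p has no predecessor
#2=u depends on [0:u]
#3=u depends on [2:u]
#4=r depends on [3:u]
#5=p depends on [1:p]
#6=u depends on [4:r]
#7=u depends on [6:u]
#8=p depends on [5:p]
sources: [0:u, 1:p]
N(rest) = Σ N(rest − s) over sources s of rest; N(one piece) = 1:
  size 1 → [7]=1  [8]=1
  size 2 → [5,8]=1  [6,7]=1  [7,8]=2
  size 3 → [1,5,8]=1  [4,6,7]=1  [5,7,8]=3  [6,7,8]=3
  size 4 → [1,5,7,8]=4  [3,4,6,7]=1  [4,6,7,8]=4  [5,6,7,8]=6
  size 5 → [1,5,6,7,8]=10  [2,3,4,6,7]=1  [3,4,6,7,8]=5  [4,5,6,7,8]=10
  size 6 → [0,2,3,4,6,7]=1  [1,4,5,6,7,8]=20  [2,3,4,6,7,8]=6  [3,4,5,6,7,8]=15
  size 7 → [0,2,3,4,6,7,8]=7  [1,3,4,5,6,7,8]=35  [2,3,4,5,6,7,8]=21
  first=0(u) contributes 56
  first=1(p) contributes 28
|[w]| = 84

84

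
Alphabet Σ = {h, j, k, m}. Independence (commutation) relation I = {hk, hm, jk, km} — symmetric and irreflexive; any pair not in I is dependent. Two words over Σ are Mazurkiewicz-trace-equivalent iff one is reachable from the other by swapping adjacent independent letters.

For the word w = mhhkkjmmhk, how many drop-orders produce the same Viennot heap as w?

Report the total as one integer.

1080

#0=m has no predecessor
#1=h has no predecessor
#2=h depends on [1:h]
#3=k has no predecessor
#4=k depends on [3:k]
#5=j depends on [0:m, 2:h]
#6=m depends on [5:j]
#7=m depends on [6:m]
#8=h depends on [5:j]
#9=k depends on [4:k]
sources: [0:m, 1:h, 3:k]
N(rest) = Σ N(rest − s) over sources s of rest; N(one piece) = 1:
  size 1 → [7]=1  [8]=1  [9]=1
  size 2 → [4,9]=1  [6,7]=1  [7,8]=2  [7,9]=2  [8,9]=2
  size 3 → [3,4,9]=1  [4,7,9]=3  [4,8,9]=3  [6,7,8]=3  [6,7,9]=3  [7,8,9]=6
  size 4 → [3,4,7,9]=4  [3,4,8,9]=4  [4,6,7,9]=6  [4,7,8,9]=12  [5,6,7,8]=3  [6,7,8,9]=12
  size 5 → [0,5,6,7,8]=3  [2,5,6,7,8]=3  [3,4,6,7,9]=10  [3,4,7,8,9]=20  [4,6,7,8,9]=30  [5,6,7,8,9]=15
  size 6 → [0,2,5,6,7,8]=6  [0,5,6,7,8,9]=18  [1,2,5,6,7,8]=3  [2,5,6,7,8,9]=18  [3,4,6,7,8,9]=60  [4,5,6,7,8,9]=45
  size 7 → [0,1,2,5,6,7,8]=9  [0,2,5,6,7,8,9]=42  [0,4,5,6,7,8,9]=63  [1,2,5,6,7,8,9]=21  [2,4,5,6,7,8,9]=63  [3,4,5,6,7,8,9]=105
  size 8 → [0,1,2,5,6,7,8,9]=72  [0,2,4,5,6,7,8,9]=168  [0,3,4,5,6,7,8,9]=168  [1,2,4,5,6,7,8,9]=84  [2,3,4,5,6,7,8,9]=168
  first=0(m) contributes 252
  first=1(h) contributes 504
  first=3(k) contributes 324
|[w]| = 1080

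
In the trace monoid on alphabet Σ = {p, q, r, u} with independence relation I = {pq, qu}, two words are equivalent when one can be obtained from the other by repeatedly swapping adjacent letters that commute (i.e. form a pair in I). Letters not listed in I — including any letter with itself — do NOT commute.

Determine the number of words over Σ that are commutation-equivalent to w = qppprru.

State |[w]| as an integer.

drop 0:q onto floor
drop 1:p onto floor
drop 2:p onto {1:p}
drop 3:p onto {2:p}
drop 4:r onto {0:q, 3:p}
drop 5:r onto {4:r}
drop 6:u onto {5:r}
ground layer = {0:q, 1:p}
drop-orders for the pieces not yet dropped (sum over which currently-grounded one goes next):
  1 to go: {6} 1
  2 to go: {5,6} 1
  3 to go: {4,5,6} 1
  4 to go: {0,4,5,6} 1  {3,4,5,6} 1
  5 to go: {0,3,4,5,6} 2  {2,3,4,5,6} 1
  if 0:q drops first: 1 orders
  if 1:p drops first: 3 orders
heap linearizations: 4

4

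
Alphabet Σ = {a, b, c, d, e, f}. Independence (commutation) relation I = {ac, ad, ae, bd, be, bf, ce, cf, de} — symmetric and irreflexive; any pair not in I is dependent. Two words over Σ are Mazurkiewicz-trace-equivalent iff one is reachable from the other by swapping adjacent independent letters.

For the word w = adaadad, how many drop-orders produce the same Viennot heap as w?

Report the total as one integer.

0(a) covers ∅
1(d) covers ∅
2(a) covers 0:a
3(a) covers 2:a
4(d) covers 1:d
5(a) covers 3:a
6(d) covers 4:d
floor of heap: 0:a, 1:d
completions by unplaced set U, small U first (add the entries for U minus each lowest piece of U):
  |U|=1: {5}:1  {6}:1
  |U|=2: {3,5}:1  {4,6}:1  {5,6}:2
  |U|=3: {1,4,6}:1  {2,3,5}:1  {3,5,6}:3  {4,5,6}:3
  |U|=4: {0,2,3,5}:1  {1,4,5,6}:4  {2,3,5,6}:4  {3,4,5,6}:6
  |U|=5: {0,2,3,5,6}:5  {1,3,4,5,6}:10  {2,3,4,5,6}:10
  start at 0(a): 20
  start at 1(d): 15
sum over floor = 35

35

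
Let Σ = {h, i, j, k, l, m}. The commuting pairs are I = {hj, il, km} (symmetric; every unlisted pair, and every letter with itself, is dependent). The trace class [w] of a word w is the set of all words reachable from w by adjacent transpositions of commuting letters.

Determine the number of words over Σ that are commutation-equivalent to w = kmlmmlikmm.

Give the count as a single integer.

piece 0:k — minimal
piece 1:m — minimal
piece 2:l rests on {0:k, 1:m}
piece 3:m rests on {2:l}
piece 4:m rests on {3:m}
piece 5:l rests on {4:m}
piece 6:i rests on {4:m}
piece 7:k rests on {5:l, 6:i}
piece 8:m rests on {5:l, 6:i}
piece 9:m rests on {8:m}
minimal pieces: {0:k, 1:m}
ways to finish when only these pieces remain (= sum over removing one remaining piece with nothing left below it):
  1 left: {7}→1  {9}→1
  2 left: {7,9}→2  {8,9}→1
  3 left: {7,8,9}→3
  4 left: {5,7,8,9}→3  {6,7,8,9}→3
  5 left: {5,6,7,8,9}→6
  6 left: {4,5,6,7,8,9}→6
  7 left: {3,4,5,6,7,8,9}→6
  8 left: {2,3,4,5,6,7,8,9}→6
  placing 0:k first → 6 extensions
  placing 1:m first → 6 extensions
total linear extensions = 12

12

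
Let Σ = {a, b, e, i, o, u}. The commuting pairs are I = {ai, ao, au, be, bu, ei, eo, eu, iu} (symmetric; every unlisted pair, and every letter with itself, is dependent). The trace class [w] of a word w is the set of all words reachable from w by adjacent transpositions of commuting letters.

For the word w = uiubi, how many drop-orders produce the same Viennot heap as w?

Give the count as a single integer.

0(u) covers ∅
1(i) covers ∅
2(u) covers 0:u
3(b) covers 1:i
4(i) covers 3:b
floor of heap: 0:u, 1:i
completions by unplaced set U, small U first (add the entries for U minus each lowest piece of U):
  |U|=1: {2}:1  {4}:1
  |U|=2: {0,2}:1  {2,4}:2  {3,4}:1
  |U|=3: {0,2,4}:3  {1,3,4}:1  {2,3,4}:3
  start at 0(u): 4
  start at 1(i): 6
sum over floor = 10

10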